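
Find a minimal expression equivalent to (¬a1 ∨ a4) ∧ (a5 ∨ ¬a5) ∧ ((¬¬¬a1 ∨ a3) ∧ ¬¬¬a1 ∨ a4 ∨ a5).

¬a1 ∨ a4

(¬a1 ∨ a4) ∧ (a5 ∨ ¬a5) ∧ ((¬¬¬a1 ∨ a3) ∧ ¬¬¬a1 ∨ a4 ∨ a5)
= (¬a1 ∨ a4) ∧ ((¬¬¬a1 ∨ a3) ∧ ¬¬¬a1 ∨ a4 ∨ a5)   [complement / identity]
= (¬a1 ∨ a4) ∧ (¬¬¬a1 ∨ a4 ∨ a5)   [absorption]
= (¬a1 ∨ a4) ∧ (¬a1 ∨ a4 ∨ a5)   [double negation]
= ¬a1 ∨ a4   [absorption]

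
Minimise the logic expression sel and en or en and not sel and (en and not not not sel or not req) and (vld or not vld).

sel and en or en and not sel and (en and not not not sel or not req) and (vld or not vld)
= sel and en or en and not sel and (en and not not not sel or not req)
= sel and en or en and not sel and (en and not sel or not req)
= sel and en or en and not sel
= en

en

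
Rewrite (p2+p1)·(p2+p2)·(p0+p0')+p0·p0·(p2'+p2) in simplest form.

(p2+p1)·(p2+p2)·(p0+p0')+p0·p0·(p2'+p2)
= (p2+p1)·(p2+p2)+p0·p0·(p2'+p2)   — complement / identity
= (p2+p1)·p2+p0·p0·(p2'+p2)   — idempotence
= (p2+p1)·p2+p0·p0   — complement / identity
= p2+p0·p0   — absorption
= p2+p0   — idempotence

p2+p0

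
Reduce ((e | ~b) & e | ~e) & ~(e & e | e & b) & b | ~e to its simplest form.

((e | ~b) & e | ~e) & ~(e & e | e & b) & b | ~e
= ((e | ~b) & e | ~e) & ~(e & (e | b)) & b | ~e   — distribution
= (e | ~e) & ~(e & (e | b)) & b | ~e   — absorption
= ~(e & (e | b)) & b | ~e   — complement / identity
= ~e & b | ~e   — absorption
= ~e   — absorption

~e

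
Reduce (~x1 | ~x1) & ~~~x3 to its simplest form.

(~x1 | ~x1) & ~~~x3
= (~x1 | ~x1) & ~x3   [double negation]
= ~x1 & ~x3   [idempotence]

~x1 & ~x3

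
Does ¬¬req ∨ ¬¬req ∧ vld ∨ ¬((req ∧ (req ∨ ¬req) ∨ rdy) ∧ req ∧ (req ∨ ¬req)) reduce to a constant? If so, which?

yes, True

¬¬req ∨ ¬¬req ∧ vld ∨ ¬((req ∧ (req ∨ ¬req) ∨ rdy) ∧ req ∧ (req ∨ ¬req))
= ¬¬req ∨ ¬¬req ∧ vld ∨ ¬(req ∧ (req ∨ ¬req))   (absorption)
= ¬¬req ∨ ¬¬req ∧ vld ∨ ¬req   (complement / identity)
= ¬¬req ∨ ¬req   (absorption)
= req ∨ ¬req   (double negation)
= True   (complement)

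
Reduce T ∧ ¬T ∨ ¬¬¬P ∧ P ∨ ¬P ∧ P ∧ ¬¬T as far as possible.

False

T ∧ ¬T ∨ ¬¬¬P ∧ P ∨ ¬P ∧ P ∧ ¬¬T
= ¬¬¬P ∧ P ∨ ¬P ∧ P ∧ ¬¬T   [complement / identity]
= ¬P ∧ P ∨ ¬P ∧ P ∧ ¬¬T   [double negation]
= ¬P ∧ P ∨ ¬P ∧ P ∧ T   [double negation]
= ¬P ∧ P   [absorption]
= False   [complement]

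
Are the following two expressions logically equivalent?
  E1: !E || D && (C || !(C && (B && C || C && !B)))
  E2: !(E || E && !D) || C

E1: !E || D && (C || !(C && (B && C || C && !B)))
    = !E || D && (C || !(C && C))
    = !E || D && (C || !C)
    = !E || D
E2: !(E || E && !D) || C
    = !E || C
These differ: at B=0, C=1, D=0, E=1, E1 = 0 but E2 = 1.

No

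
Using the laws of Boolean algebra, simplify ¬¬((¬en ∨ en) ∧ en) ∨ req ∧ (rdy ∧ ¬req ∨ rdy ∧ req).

¬¬((¬en ∨ en) ∧ en) ∨ req ∧ (rdy ∧ ¬req ∨ rdy ∧ req)
= ¬¬((¬en ∨ en) ∧ en) ∨ req ∧ rdy
= (¬en ∨ en) ∧ en ∨ req ∧ rdy
= en ∨ req ∧ rdy

en ∨ req ∧ rdy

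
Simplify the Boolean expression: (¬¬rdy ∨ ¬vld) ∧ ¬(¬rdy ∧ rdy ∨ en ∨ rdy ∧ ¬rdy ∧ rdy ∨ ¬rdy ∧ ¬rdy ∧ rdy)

(¬¬rdy ∨ ¬vld) ∧ ¬(¬rdy ∧ rdy ∨ en ∨ rdy ∧ ¬rdy ∧ rdy ∨ ¬rdy ∧ ¬rdy ∧ rdy)
= (¬¬rdy ∨ ¬vld) ∧ ¬(¬rdy ∧ rdy ∨ en ∨ ¬rdy ∧ rdy)   (distribution)
= (¬¬rdy ∨ ¬vld) ∧ ¬(¬rdy ∧ rdy ∨ en)   (complement / identity)
= (¬¬rdy ∨ ¬vld) ∧ ¬en   (complement / identity)
= (rdy ∨ ¬vld) ∧ ¬en   (double negation)

(rdy ∨ ¬vld) ∧ ¬en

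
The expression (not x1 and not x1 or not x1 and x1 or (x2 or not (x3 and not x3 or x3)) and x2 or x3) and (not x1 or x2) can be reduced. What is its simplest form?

not x1 or x2

(not x1 and not x1 or not x1 and x1 or (x2 or not (x3 and not x3 or x3)) and x2 or x3) and (not x1 or x2)
= (not x1 or (x2 or not (x3 and not x3 or x3)) and x2 or x3) and (not x1 or x2)
= (not x1 or (x2 or not x3) and x2 or x3) and (not x1 or x2)
= (not x1 or x2 or x3) and (not x1 or x2)
= not x1 or x2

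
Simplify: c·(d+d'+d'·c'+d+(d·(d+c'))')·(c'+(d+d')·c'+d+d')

c·(d+d'+d'·c'+d+(d·(d+c'))')·(c'+(d+d')·c'+d+d')
= c·(d+d'+d'·c'+d+(d·(d+c'))')·(c'+d+d')
= c·(d+d'+d'·c'+d+d')·(c'+d+d')
= c·(d+d'+d+d')·(c'+d+d')
= c·(d+d'+(d+d')·c')
= c·(d+d')
= c

c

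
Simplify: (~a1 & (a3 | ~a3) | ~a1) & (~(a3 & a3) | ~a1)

~a1

(~a1 & (a3 | ~a3) | ~a1) & (~(a3 & a3) | ~a1)
= (~a1 & (a3 | ~a3) | ~a1) & (~a3 | ~a1)   (idempotence)
= (~a1 | ~a1) & (~a3 | ~a1)   (complement / identity)
= ~a1 & ~a3 | ~a1   (distribution)
= ~a1   (absorption)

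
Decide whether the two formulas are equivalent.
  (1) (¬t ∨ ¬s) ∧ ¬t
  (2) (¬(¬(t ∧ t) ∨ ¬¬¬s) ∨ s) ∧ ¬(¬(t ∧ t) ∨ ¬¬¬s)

E1: (¬t ∨ ¬s) ∧ ¬t
    = ¬t   — absorption
E2: (¬(¬(t ∧ t) ∨ ¬¬¬s) ∨ s) ∧ ¬(¬(t ∧ t) ∨ ¬¬¬s)
    = ¬(¬(t ∧ t) ∨ ¬¬¬s)   — absorption
    = ¬(¬t ∨ ¬¬¬s)   — idempotence
    = t ∧ ¬¬s   — De Morgan
    = t ∧ s   — double negation
These differ: at s=1, t=0, E1 = 1 but E2 = 0.

No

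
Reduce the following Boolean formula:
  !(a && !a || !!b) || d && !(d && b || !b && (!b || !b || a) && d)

!(a && !a || !!b) || d && !(d && b || !b && (!b || !b || a) && d)
= !(a && !a || !!b) || d && !(d && b || !b && (!b || a) && d)   (idempotence)
= !!!b || d && !(d && b || !b && (!b || a) && d)   (complement / identity)
= !!!b || d && !(d && b || !b && d)   (absorption)
= !b || d && !(d && b || !b && d)   (double negation)
= !b || d && !d   (distribution)
= !b   (complement / identity)

!b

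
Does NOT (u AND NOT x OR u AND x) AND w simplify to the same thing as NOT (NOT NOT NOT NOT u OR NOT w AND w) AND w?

E1: NOT (u AND NOT x OR u AND x) AND w
    = NOT u AND w   (distribution)
E2: NOT (NOT NOT NOT NOT u OR NOT w AND w) AND w
    = NOT NOT NOT NOT NOT u AND w   (complement / identity)
    = NOT NOT NOT u AND w   (double negation)
    = NOT u AND w   (double negation)
Both reduce to NOT u AND w, so they are equivalent.

Yes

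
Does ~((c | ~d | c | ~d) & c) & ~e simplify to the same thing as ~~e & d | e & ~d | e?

No

E1: ~((c | ~d | c | ~d) & c) & ~e
    = ~((c | ~d) & c) & ~e   (idempotence)
    = ~c & ~e   (absorption)
E2: ~~e & d | e & ~d | e
    = ~~e & d | e   (absorption)
    = e & d | e   (double negation)
    = e   (absorption)
These differ: at c=0, d=0, e=1, E1 = 0 but E2 = 1.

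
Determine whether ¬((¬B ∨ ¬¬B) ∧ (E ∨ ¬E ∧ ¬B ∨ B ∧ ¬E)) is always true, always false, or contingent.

¬((¬B ∨ ¬¬B) ∧ (E ∨ ¬E ∧ ¬B ∨ B ∧ ¬E))
= ¬((¬B ∨ ¬¬B) ∧ (E ∨ ¬E))   (distribution)
= ¬(¬B ∨ ¬¬B)   (complement / identity)
= B ∧ ¬B   (De Morgan)
= False   (complement)

always false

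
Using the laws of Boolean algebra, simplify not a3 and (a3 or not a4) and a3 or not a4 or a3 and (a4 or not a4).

not a4 or a3

not a3 and (a3 or not a4) and a3 or not a4 or a3 and (a4 or not a4)
= not a3 and a3 or not a4 or a3 and (a4 or not a4)
= not a3 and a3 or not a4 or a3
= not a4 or a3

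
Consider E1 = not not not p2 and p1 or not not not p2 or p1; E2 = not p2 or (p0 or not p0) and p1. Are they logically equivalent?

Yes

E1: not not not p2 and p1 or not not not p2 or p1
    = not not not p2 or p1   — absorption
    = not p2 or p1   — double negation
E2: not p2 or (p0 or not p0) and p1
    = not p2 or p1   — complement / identity
Both reduce to not p2 or p1, so they are equivalent.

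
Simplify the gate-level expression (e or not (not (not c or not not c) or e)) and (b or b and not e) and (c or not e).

(e or not (not (not c or not not c) or e)) and (b or b and not e) and (c or not e)
= (e or not (c and not c or e)) and (b or b and not e) and (c or not e)
= (e or not e) and (b or b and not e) and (c or not e)
= (b or b and not e) and (c or not e)
= b and (c or not e)

b and (c or not e)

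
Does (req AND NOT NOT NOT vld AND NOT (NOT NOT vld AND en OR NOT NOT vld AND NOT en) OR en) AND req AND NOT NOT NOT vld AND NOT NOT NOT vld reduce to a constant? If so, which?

no

(req AND NOT NOT NOT vld AND NOT (NOT NOT vld AND en OR NOT NOT vld AND NOT en) OR en) AND req AND NOT NOT NOT vld AND NOT NOT NOT vld
= (req AND NOT NOT NOT vld AND NOT NOT NOT vld OR en) AND req AND NOT NOT NOT vld AND NOT NOT NOT vld
= req AND NOT NOT NOT vld AND NOT NOT NOT vld
= req AND NOT NOT NOT vld
= req AND NOT vld
This depends on req, vld, so it is not a constant.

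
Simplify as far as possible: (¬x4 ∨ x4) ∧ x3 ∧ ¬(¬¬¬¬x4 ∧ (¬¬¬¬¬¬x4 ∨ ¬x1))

x3 ∧ ¬x4

(¬x4 ∨ x4) ∧ x3 ∧ ¬(¬¬¬¬x4 ∧ (¬¬¬¬¬¬x4 ∨ ¬x1))
= x3 ∧ ¬(¬¬¬¬x4 ∧ (¬¬¬¬¬¬x4 ∨ ¬x1))   (complement / identity)
= x3 ∧ ¬(¬¬¬¬x4 ∧ (¬¬¬¬x4 ∨ ¬x1))   (double negation)
= x3 ∧ ¬¬¬¬¬x4   (absorption)
= x3 ∧ ¬¬¬x4   (double negation)
= x3 ∧ ¬x4   (double negation)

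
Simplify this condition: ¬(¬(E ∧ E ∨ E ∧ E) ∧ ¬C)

¬(¬(E ∧ E ∨ E ∧ E) ∧ ¬C)
= E ∧ E ∨ E ∧ E ∨ C   (De Morgan)
= E ∧ E ∨ C   (idempotence)
= E ∨ C   (idempotence)

E ∨ C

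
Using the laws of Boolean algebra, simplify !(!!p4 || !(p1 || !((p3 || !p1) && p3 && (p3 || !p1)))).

!(!!p4 || !(p1 || !((p3 || !p1) && p3 && (p3 || !p1))))
= !(!!p4 || !(p1 || !(p3 && (p3 || !p1))))   [absorption]
= !(!!p4 || !(p1 || !p3))   [absorption]
= !p4 && (p1 || !p3)   [De Morgan]

!p4 && (p1 || !p3)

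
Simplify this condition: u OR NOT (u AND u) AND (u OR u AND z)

u

u OR NOT (u AND u) AND (u OR u AND z)
= u OR NOT u AND (u OR u AND z)   (idempotence)
= u OR NOT u AND u   (absorption)
= u   (complement / identity)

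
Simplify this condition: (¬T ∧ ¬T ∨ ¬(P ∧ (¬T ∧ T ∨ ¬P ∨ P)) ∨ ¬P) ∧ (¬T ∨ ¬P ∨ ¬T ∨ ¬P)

(¬T ∧ ¬T ∨ ¬(P ∧ (¬T ∧ T ∨ ¬P ∨ P)) ∨ ¬P) ∧ (¬T ∨ ¬P ∨ ¬T ∨ ¬P)
= (¬T ∧ ¬T ∨ ¬(P ∧ (¬P ∨ P)) ∨ ¬P) ∧ (¬T ∨ ¬P ∨ ¬T ∨ ¬P)   (complement / identity)
= (¬T ∧ ¬T ∨ ¬P ∨ ¬P) ∧ (¬T ∨ ¬P ∨ ¬T ∨ ¬P)   (complement / identity)
= (¬T ∧ ¬T ∨ ¬P ∨ ¬P) ∧ (¬T ∨ ¬P)   (idempotence)
= (¬T ∧ ¬T ∨ ¬P) ∧ (¬T ∨ ¬P)   (idempotence)
= (¬T ∨ ¬P) ∧ (¬T ∨ ¬P)   (idempotence)
= ¬T ∨ ¬P   (idempotence)

¬T ∨ ¬P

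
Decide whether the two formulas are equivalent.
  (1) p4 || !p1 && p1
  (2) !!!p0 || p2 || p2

No

E1: p4 || !p1 && p1
    = p4
E2: !!!p0 || p2 || p2
    = !p0 || p2 || p2
    = !p0 || p2
These differ: at p0=0, p1=0, p2=0, p4=0, E1 = 0 but E2 = 1.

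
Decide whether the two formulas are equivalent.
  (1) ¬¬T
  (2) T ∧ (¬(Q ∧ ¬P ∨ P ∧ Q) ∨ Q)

Yes

E1: ¬¬T
    = T
E2: T ∧ (¬(Q ∧ ¬P ∨ P ∧ Q) ∨ Q)
    = T ∧ (¬Q ∨ Q)
    = T
Both reduce to T, so they are equivalent.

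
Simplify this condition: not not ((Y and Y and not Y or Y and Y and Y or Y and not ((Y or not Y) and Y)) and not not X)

not not ((Y and Y and not Y or Y and Y and Y or Y and not ((Y or not Y) and Y)) and not not X)
= not not ((Y and Y or Y and not ((Y or not Y) and Y)) and not not X)   (distribution)
= not not ((Y and Y or Y and not Y) and not not X)   (complement / identity)
= not not (Y and not not X)   (distribution)
= Y and not not X   (double negation)
= Y and X   (double negation)

Y and X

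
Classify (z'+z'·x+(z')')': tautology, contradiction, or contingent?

contradiction

(z'+z'·x+(z')')'
= (z'+(z')')'
= z·z'
= 0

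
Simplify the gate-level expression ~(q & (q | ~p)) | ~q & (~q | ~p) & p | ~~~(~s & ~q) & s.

~q | s

~(q & (q | ~p)) | ~q & (~q | ~p) & p | ~~~(~s & ~q) & s
= ~q | ~q & (~q | ~p) & p | ~~~(~s & ~q) & s   — absorption
= ~q | ~q & p | ~~~(~s & ~q) & s   — absorption
= ~q | ~q & p | ~~(s | q) & s   — De Morgan
= ~q | ~~(s | q) & s   — absorption
= ~q | (s | q) & s   — double negation
= ~q | s   — absorption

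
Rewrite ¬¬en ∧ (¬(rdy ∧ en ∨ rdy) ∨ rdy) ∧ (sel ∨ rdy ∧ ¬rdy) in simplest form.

en ∧ sel

¬¬en ∧ (¬(rdy ∧ en ∨ rdy) ∨ rdy) ∧ (sel ∨ rdy ∧ ¬rdy)
= ¬¬en ∧ (¬rdy ∨ rdy) ∧ (sel ∨ rdy ∧ ¬rdy)   (absorption)
= ¬¬en ∧ (sel ∨ rdy ∧ ¬rdy)   (complement / identity)
= ¬¬en ∧ sel   (complement / identity)
= en ∧ sel   (double negation)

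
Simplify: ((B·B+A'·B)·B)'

((B·B+A'·B)·B)'
= (B·(B+A')·B)'
= (B·B)'
= B'

B'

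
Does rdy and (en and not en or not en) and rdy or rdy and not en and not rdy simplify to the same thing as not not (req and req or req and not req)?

E1: rdy and (en and not en or not en) and rdy or rdy and not en and not rdy
    = rdy and not en and rdy or rdy and not en and not rdy
    = rdy and not en
E2: not not (req and req or req and not req)
    = not not req
    = req
These differ: at en=0, rdy=0, req=1, E1 = 0 but E2 = 1.

No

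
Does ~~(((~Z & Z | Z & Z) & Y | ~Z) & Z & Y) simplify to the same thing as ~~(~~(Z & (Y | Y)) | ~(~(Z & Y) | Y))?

Yes

E1: ~~(((~Z & Z | Z & Z) & Y | ~Z) & Z & Y)
    = ~~((Z & Y | ~Z) & Z & Y)   [distribution]
    = ~~(Z & Y)   [absorption]
    = Z & Y   [double negation]
E2: ~~(~~(Z & (Y | Y)) | ~(~(Z & Y) | Y))
    = ~(~(Z & (Y | Y)) & (~(Z & Y) | Y))   [De Morgan]
    = ~(~(Z & Y) & (~(Z & Y) | Y))   [idempotence]
    = ~~(Z & Y)   [absorption]
    = Z & Y   [double negation]
Both reduce to Z & Y, so they are equivalent.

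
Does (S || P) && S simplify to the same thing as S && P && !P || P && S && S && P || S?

Yes

E1: (S || P) && S
    = S   — absorption
E2: S && P && !P || P && S && S && P || S
    = S && P && !P || P && S && P || S   — idempotence
    = S && P || S   — distribution
    = S   — absorption
Both reduce to S, so they are equivalent.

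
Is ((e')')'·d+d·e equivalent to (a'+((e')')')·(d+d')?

No

E1: ((e')')'·d+d·e
    = e'·d+d·e   (double negation)
    = d   (distribution)
E2: (a'+((e')')')·(d+d')
    = (a'+e')·(d+d')   (double negation)
    = a'+e'   (complement / identity)
These differ: at a=1, d=0, e=0, E1 = 0 but E2 = 1.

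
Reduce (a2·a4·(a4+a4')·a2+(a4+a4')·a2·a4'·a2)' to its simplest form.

(a2·a4·(a4+a4')·a2+(a4+a4')·a2·a4'·a2)'
= (a2·(a4·(a4+a4')·a2+(a4+a4')·a2·a4'))'   [distribution]
= (a2·(a4+a4')·a2)'   [distribution]
= (a2·a2)'   [complement / identity]
= a2'   [idempotence]

a2'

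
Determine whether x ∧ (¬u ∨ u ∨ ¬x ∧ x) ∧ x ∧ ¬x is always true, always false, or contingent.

always false

x ∧ (¬u ∨ u ∨ ¬x ∧ x) ∧ x ∧ ¬x
= x ∧ (¬u ∨ u) ∧ x ∧ ¬x   (complement / identity)
= x ∧ x ∧ ¬x   (complement / identity)
= x ∧ ¬x   (idempotence)
= False   (complement)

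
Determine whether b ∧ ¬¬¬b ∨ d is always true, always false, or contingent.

b ∧ ¬¬¬b ∨ d
= b ∧ ¬b ∨ d
= d
This depends on d, so it is not a constant.

contingent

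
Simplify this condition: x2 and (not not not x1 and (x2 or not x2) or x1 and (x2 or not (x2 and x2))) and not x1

x2 and not x1

x2 and (not not not x1 and (x2 or not x2) or x1 and (x2 or not (x2 and x2))) and not x1
= x2 and (not not not x1 and (x2 or not x2) or x1 and (x2 or not x2)) and not x1   (idempotence)
= x2 and (not x1 and (x2 or not x2) or x1 and (x2 or not x2)) and not x1   (double negation)
= x2 and (x2 or not x2) and (not x1 or x1) and not x1   (distribution)
= x2 and (x2 or not x2) and not x1   (complement / identity)
= x2 and not x1   (complement / identity)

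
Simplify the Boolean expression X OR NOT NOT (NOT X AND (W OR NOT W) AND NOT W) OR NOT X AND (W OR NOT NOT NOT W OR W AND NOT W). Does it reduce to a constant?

X OR NOT NOT (NOT X AND (W OR NOT W) AND NOT W) OR NOT X AND (W OR NOT NOT NOT W OR W AND NOT W)
= X OR NOT X AND (W OR NOT W) AND NOT W OR NOT X AND (W OR NOT NOT NOT W OR W AND NOT W)   [double negation]
= X OR NOT X AND (W OR NOT W) AND NOT W OR NOT X AND (W OR NOT W OR W AND NOT W)   [double negation]
= X OR NOT X AND (W OR NOT W) AND NOT W OR NOT X AND (W OR NOT W)   [complement / identity]
= X OR NOT X AND (W OR NOT W)   [absorption]
= X OR NOT X   [complement / identity]
= TRUE   [complement]

TRUE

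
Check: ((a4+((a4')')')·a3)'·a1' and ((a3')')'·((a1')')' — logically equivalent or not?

Yes

E1: ((a4+((a4')')')·a3)'·a1'
    = ((a4+a4')·a3)'·a1'   — double negation
    = a3'·a1'   — complement / identity
E2: ((a3')')'·((a1')')'
    = a3'·((a1')')'   — double negation
    = a3'·a1'   — double negation
Both reduce to a3'·a1', so they are equivalent.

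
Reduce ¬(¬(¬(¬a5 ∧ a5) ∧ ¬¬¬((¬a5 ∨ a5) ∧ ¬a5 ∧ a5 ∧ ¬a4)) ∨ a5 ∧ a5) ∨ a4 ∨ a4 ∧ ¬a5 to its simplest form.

¬a5 ∨ a4

¬(¬(¬(¬a5 ∧ a5) ∧ ¬¬¬((¬a5 ∨ a5) ∧ ¬a5 ∧ a5 ∧ ¬a4)) ∨ a5 ∧ a5) ∨ a4 ∨ a4 ∧ ¬a5
= ¬(¬(¬(¬a5 ∧ a5) ∧ ¬¬¬(¬a5 ∧ a5 ∧ ¬a4)) ∨ a5 ∧ a5) ∨ a4 ∨ a4 ∧ ¬a5
= ¬(¬a5 ∧ a5 ∨ ¬¬(¬a5 ∧ a5 ∧ ¬a4) ∨ a5 ∧ a5) ∨ a4 ∨ a4 ∧ ¬a5
= ¬(¬a5 ∧ a5 ∨ ¬a5 ∧ a5 ∧ ¬a4 ∨ a5 ∧ a5) ∨ a4 ∨ a4 ∧ ¬a5
= ¬(¬a5 ∧ a5 ∨ a5 ∧ a5) ∨ a4 ∨ a4 ∧ ¬a5
= ¬a5 ∨ a4 ∨ a4 ∧ ¬a5
= ¬a5 ∨ a4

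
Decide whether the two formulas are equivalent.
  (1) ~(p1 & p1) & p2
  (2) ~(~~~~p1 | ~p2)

E1: ~(p1 & p1) & p2
    = ~p1 & p2
E2: ~(~~~~p1 | ~p2)
    = ~(~~p1 | ~p2)
    = ~p1 & p2
Both reduce to ~p1 & p2, so they are equivalent.

Yes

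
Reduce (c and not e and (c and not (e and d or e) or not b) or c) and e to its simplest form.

(c and not e and (c and not (e and d or e) or not b) or c) and e
= (c and not e and (c and not e or not b) or c) and e
= (c and not e or c) and e
= c and e

c and e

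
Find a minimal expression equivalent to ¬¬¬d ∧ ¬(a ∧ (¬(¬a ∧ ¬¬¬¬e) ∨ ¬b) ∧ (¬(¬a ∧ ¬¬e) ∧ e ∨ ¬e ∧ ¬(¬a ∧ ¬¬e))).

¬d ∧ ¬a

¬¬¬d ∧ ¬(a ∧ (¬(¬a ∧ ¬¬¬¬e) ∨ ¬b) ∧ (¬(¬a ∧ ¬¬e) ∧ e ∨ ¬e ∧ ¬(¬a ∧ ¬¬e)))
= ¬¬¬d ∧ ¬(a ∧ (¬(¬a ∧ ¬¬¬¬e) ∨ ¬b) ∧ ¬(¬a ∧ ¬¬e))   [distribution]
= ¬¬¬d ∧ ¬(a ∧ (¬(¬a ∧ ¬¬e) ∨ ¬b) ∧ ¬(¬a ∧ ¬¬e))   [double negation]
= ¬¬¬d ∧ ¬(a ∧ ¬(¬a ∧ ¬¬e))   [absorption]
= ¬¬¬d ∧ ¬(a ∧ (a ∨ ¬e))   [De Morgan]
= ¬d ∧ ¬(a ∧ (a ∨ ¬e))   [double negation]
= ¬d ∧ ¬a   [absorption]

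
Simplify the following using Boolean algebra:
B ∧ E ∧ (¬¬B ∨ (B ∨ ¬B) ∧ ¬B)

B ∧ E

B ∧ E ∧ (¬¬B ∨ (B ∨ ¬B) ∧ ¬B)
= B ∧ E ∧ (¬¬B ∨ ¬B)   — complement / identity
= B ∧ E ∧ (B ∨ ¬B)   — double negation
= B ∧ E   — complement / identity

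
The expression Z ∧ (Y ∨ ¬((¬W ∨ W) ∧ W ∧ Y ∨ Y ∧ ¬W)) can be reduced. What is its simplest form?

Z ∧ (Y ∨ ¬((¬W ∨ W) ∧ W ∧ Y ∨ Y ∧ ¬W))
= Z ∧ (Y ∨ ¬(W ∧ Y ∨ Y ∧ ¬W))   (complement / identity)
= Z ∧ (Y ∨ ¬Y)   (distribution)
= Z   (complement / identity)

Z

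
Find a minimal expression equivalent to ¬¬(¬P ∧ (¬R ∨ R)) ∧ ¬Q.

¬¬(¬P ∧ (¬R ∨ R)) ∧ ¬Q
= ¬¬¬P ∧ ¬Q   (complement / identity)
= ¬P ∧ ¬Q   (double negation)

¬P ∧ ¬Q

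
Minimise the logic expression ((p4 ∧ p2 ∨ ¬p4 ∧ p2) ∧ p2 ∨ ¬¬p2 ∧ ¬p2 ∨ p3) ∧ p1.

(p2 ∨ p3) ∧ p1

((p4 ∧ p2 ∨ ¬p4 ∧ p2) ∧ p2 ∨ ¬¬p2 ∧ ¬p2 ∨ p3) ∧ p1
= (p2 ∧ p2 ∨ ¬¬p2 ∧ ¬p2 ∨ p3) ∧ p1   — distribution
= (p2 ∧ p2 ∨ p2 ∧ ¬p2 ∨ p3) ∧ p1   — double negation
= (p2 ∨ p3) ∧ p1   — distribution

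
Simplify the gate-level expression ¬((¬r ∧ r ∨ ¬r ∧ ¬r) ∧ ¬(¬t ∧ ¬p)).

¬((¬r ∧ r ∨ ¬r ∧ ¬r) ∧ ¬(¬t ∧ ¬p))
= ¬(¬r ∧ ¬(¬t ∧ ¬p))   [distribution]
= r ∨ ¬t ∧ ¬p   [De Morgan]

r ∨ ¬t ∧ ¬p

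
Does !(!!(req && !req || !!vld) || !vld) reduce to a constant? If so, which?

!(!!(req && !req || !!vld) || !vld)
= !(req && !req || !!vld) && vld
= !!!vld && vld
= !vld && vld
= false

yes, False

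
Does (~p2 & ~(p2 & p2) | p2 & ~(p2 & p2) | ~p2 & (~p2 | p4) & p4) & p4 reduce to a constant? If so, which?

no

(~p2 & ~(p2 & p2) | p2 & ~(p2 & p2) | ~p2 & (~p2 | p4) & p4) & p4
= (~(p2 & p2) | ~p2 & (~p2 | p4) & p4) & p4   — distribution
= (~(p2 & p2) | ~p2 & p4) & p4   — absorption
= (~p2 | ~p2 & p4) & p4   — idempotence
= ~p2 & p4   — absorption
This depends on p2, p4, so it is not a constant.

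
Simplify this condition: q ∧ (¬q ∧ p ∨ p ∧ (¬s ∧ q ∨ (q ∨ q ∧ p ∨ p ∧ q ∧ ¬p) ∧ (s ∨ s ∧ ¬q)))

q ∧ p

q ∧ (¬q ∧ p ∨ p ∧ (¬s ∧ q ∨ (q ∨ q ∧ p ∨ p ∧ q ∧ ¬p) ∧ (s ∨ s ∧ ¬q)))
= q ∧ (¬q ∧ p ∨ p ∧ (¬s ∧ q ∨ (q ∨ (q ∨ q ∧ ¬p) ∧ p) ∧ (s ∨ s ∧ ¬q)))   (distribution)
= q ∧ (¬q ∧ p ∨ p ∧ (¬s ∧ q ∨ (q ∨ q ∧ p) ∧ (s ∨ s ∧ ¬q)))   (absorption)
= q ∧ (¬q ∧ p ∨ p ∧ (¬s ∧ q ∨ (q ∨ q ∧ p) ∧ s))   (absorption)
= q ∧ (¬q ∧ p ∨ p ∧ (¬s ∧ q ∨ q ∧ s))   (absorption)
= q ∧ (¬q ∧ p ∨ p ∧ q)   (distribution)
= q ∧ p   (distribution)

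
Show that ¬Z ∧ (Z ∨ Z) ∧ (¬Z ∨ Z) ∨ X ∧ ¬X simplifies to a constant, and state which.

False

¬Z ∧ (Z ∨ Z) ∧ (¬Z ∨ Z) ∨ X ∧ ¬X
= ¬Z ∧ (Z ∨ Z) ∧ (¬Z ∨ Z)   — complement / identity
= ¬Z ∧ (Z ∨ Z ∧ ¬Z)   — distribution
= ¬Z ∧ Z   — complement / identity
= False   — complement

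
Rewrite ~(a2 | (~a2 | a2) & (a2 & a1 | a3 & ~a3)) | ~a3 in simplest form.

~a2 | ~a3

~(a2 | (~a2 | a2) & (a2 & a1 | a3 & ~a3)) | ~a3
= ~(a2 | a2 & a1 | a3 & ~a3) | ~a3   [complement / identity]
= ~(a2 | a2 & a1) | ~a3   [complement / identity]
= ~a2 | ~a3   [absorption]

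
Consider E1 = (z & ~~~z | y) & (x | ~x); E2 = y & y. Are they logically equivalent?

Yes

E1: (z & ~~~z | y) & (x | ~x)
    = (z & ~z | y) & (x | ~x)   (double negation)
    = y & (x | ~x)   (complement / identity)
    = y   (complement / identity)
E2: y & y
    = y   (idempotence)
Both reduce to y, so they are equivalent.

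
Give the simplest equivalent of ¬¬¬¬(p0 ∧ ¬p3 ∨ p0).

p0

¬¬¬¬(p0 ∧ ¬p3 ∨ p0)
= ¬¬(p0 ∧ ¬p3 ∨ p0)   — double negation
= ¬¬p0   — absorption
= p0   — double negation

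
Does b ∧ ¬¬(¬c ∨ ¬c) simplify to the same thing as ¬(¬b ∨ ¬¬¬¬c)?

Yes

E1: b ∧ ¬¬(¬c ∨ ¬c)
    = b ∧ ¬(c ∧ c)   (De Morgan)
    = b ∧ ¬c   (idempotence)
E2: ¬(¬b ∨ ¬¬¬¬c)
    = ¬(¬b ∨ ¬¬c)   (double negation)
    = b ∧ ¬c   (De Morgan)
Both reduce to b ∧ ¬c, so they are equivalent.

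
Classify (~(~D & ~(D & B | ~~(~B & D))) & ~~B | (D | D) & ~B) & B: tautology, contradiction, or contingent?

contingent

(~(~D & ~(D & B | ~~(~B & D))) & ~~B | (D | D) & ~B) & B
= (~(~D & ~(D & B | ~B & D)) & ~~B | (D | D) & ~B) & B   [double negation]
= ((D | D & B | ~B & D) & ~~B | (D | D) & ~B) & B   [De Morgan]
= ((D | D & B | ~B & D) & B | (D | D) & ~B) & B   [double negation]
= ((D | D) & B | (D | D) & ~B) & B   [distribution]
= (D | D) & B   [distribution]
= D & B   [idempotence]
This depends on B, D, so it is not a constant.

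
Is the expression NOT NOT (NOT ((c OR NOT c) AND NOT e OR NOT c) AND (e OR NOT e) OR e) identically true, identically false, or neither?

neither

NOT NOT (NOT ((c OR NOT c) AND NOT e OR NOT c) AND (e OR NOT e) OR e)
= NOT ((c OR NOT c) AND NOT e OR NOT c) AND (e OR NOT e) OR e   (double negation)
= NOT (NOT e OR NOT c) AND (e OR NOT e) OR e   (complement / identity)
= e AND c AND (e OR NOT e) OR e   (De Morgan)
= e AND c OR e   (complement / identity)
= e   (absorption)
This depends on e, so it is not a constant.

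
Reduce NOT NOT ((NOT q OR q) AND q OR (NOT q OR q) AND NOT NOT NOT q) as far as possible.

TRUE

NOT NOT ((NOT q OR q) AND q OR (NOT q OR q) AND NOT NOT NOT q)
= (NOT q OR q) AND q OR (NOT q OR q) AND NOT NOT NOT q   [double negation]
= (NOT q OR q) AND q OR (NOT q OR q) AND NOT q   [double negation]
= NOT q OR q   [distribution]
= TRUE   [complement]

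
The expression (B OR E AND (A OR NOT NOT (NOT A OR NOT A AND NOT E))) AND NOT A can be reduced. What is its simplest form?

(B OR E) AND NOT A

(B OR E AND (A OR NOT NOT (NOT A OR NOT A AND NOT E))) AND NOT A
= (B OR E AND (A OR NOT NOT NOT A)) AND NOT A   — absorption
= (B OR E AND (A OR NOT A)) AND NOT A   — double negation
= (B OR E) AND NOT A   — complement / identity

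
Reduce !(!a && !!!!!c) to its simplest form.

!(!a && !!!!!c)
= !(!a && !!!c)
= a || !!c
= a || c

a || c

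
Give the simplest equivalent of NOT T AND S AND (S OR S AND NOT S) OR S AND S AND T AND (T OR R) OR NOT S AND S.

NOT T AND S AND (S OR S AND NOT S) OR S AND S AND T AND (T OR R) OR NOT S AND S
= NOT T AND S AND S OR S AND S AND T AND (T OR R) OR NOT S AND S
= NOT T AND S AND S OR S AND S AND T AND (T OR R)
= NOT T AND S AND S OR S AND S AND T
= S AND S
= S

S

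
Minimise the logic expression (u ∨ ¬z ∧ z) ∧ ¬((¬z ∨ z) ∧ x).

u ∧ ¬x

(u ∨ ¬z ∧ z) ∧ ¬((¬z ∨ z) ∧ x)
= u ∧ ¬((¬z ∨ z) ∧ x)
= u ∧ ¬x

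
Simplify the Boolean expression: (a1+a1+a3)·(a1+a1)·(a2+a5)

a1·(a2+a5)

(a1+a1+a3)·(a1+a1)·(a2+a5)
= (a1+a1)·(a2+a5)   [absorption]
= a1·(a2+a5)   [idempotence]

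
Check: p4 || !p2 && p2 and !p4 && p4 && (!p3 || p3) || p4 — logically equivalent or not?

E1: p4 || !p2 && p2
    = p4   — complement / identity
E2: !p4 && p4 && (!p3 || p3) || p4
    = !p4 && p4 || p4   — complement / identity
    = p4   — complement / identity
Both reduce to p4, so they are equivalent.

Yes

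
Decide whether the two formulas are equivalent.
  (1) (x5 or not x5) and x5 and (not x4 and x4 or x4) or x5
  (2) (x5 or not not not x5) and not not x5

E1: (x5 or not x5) and x5 and (not x4 and x4 or x4) or x5
    = (x5 or not x5) and x5 and x4 or x5
    = x5 and x4 or x5
    = x5
E2: (x5 or not not not x5) and not not x5
    = (x5 or not x5) and not not x5
    = (x5 or not x5) and x5
    = x5
Both reduce to x5, so they are equivalent.

Yes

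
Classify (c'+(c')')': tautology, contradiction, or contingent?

(c'+(c')')'
= c·c'   — De Morgan
= 0   — complement

contradiction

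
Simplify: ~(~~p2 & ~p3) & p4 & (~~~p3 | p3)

~(~~p2 & ~p3) & p4 & (~~~p3 | p3)
= ~(~~p2 & ~p3) & p4 & (~p3 | p3)   (double negation)
= (~p2 | p3) & p4 & (~p3 | p3)   (De Morgan)
= (~p2 | p3) & p4   (complement / identity)

(~p2 | p3) & p4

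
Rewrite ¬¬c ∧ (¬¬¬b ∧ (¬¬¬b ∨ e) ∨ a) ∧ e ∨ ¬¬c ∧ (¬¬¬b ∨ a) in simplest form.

c ∧ (¬b ∨ a)

¬¬c ∧ (¬¬¬b ∧ (¬¬¬b ∨ e) ∨ a) ∧ e ∨ ¬¬c ∧ (¬¬¬b ∨ a)
= ¬¬c ∧ (¬¬¬b ∨ a) ∧ e ∨ ¬¬c ∧ (¬¬¬b ∨ a)   — absorption
= ¬¬c ∧ (¬¬¬b ∨ a)   — absorption
= ¬¬c ∧ (¬b ∨ a)   — double negation
= c ∧ (¬b ∨ a)   — double negation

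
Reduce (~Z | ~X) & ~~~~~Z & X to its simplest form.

~Z & X

(~Z | ~X) & ~~~~~Z & X
= (~Z | ~X) & ~~~Z & X   [double negation]
= (~Z | ~X) & ~Z & X   [double negation]
= ~Z & X   [absorption]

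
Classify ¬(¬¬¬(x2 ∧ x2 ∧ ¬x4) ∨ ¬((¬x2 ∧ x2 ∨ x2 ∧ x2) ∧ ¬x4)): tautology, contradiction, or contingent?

¬(¬¬¬(x2 ∧ x2 ∧ ¬x4) ∨ ¬((¬x2 ∧ x2 ∨ x2 ∧ x2) ∧ ¬x4))
= ¬¬(x2 ∧ x2 ∧ ¬x4) ∧ (¬x2 ∧ x2 ∨ x2 ∧ x2) ∧ ¬x4   [De Morgan]
= ¬¬(x2 ∧ x2 ∧ ¬x4) ∧ x2 ∧ x2 ∧ ¬x4   [complement / identity]
= x2 ∧ x2 ∧ ¬x4 ∧ x2 ∧ x2 ∧ ¬x4   [double negation]
= x2 ∧ x2 ∧ ¬x4   [idempotence]
= x2 ∧ ¬x4   [idempotence]
This depends on x2, x4, so it is not a constant.

contingent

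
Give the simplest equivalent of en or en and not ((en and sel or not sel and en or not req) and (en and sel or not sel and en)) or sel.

en or en and not ((en and sel or not sel and en or not req) and (en and sel or not sel and en)) or sel
= en or en and not (en and sel or not sel and en) or sel   [absorption]
= en or en and not en or sel   [distribution]
= en or sel   [complement / identity]

en or sel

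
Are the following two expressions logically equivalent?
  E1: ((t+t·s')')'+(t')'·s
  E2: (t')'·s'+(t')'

E1: ((t+t·s')')'+(t')'·s
    = (t')'+(t')'·s
    = (t')'
    = t
E2: (t')'·s'+(t')'
    = (t')'
    = t
Both reduce to t, so they are equivalent.

Yes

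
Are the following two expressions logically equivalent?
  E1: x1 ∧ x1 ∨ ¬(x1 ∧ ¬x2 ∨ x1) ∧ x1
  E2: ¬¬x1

Yes

E1: x1 ∧ x1 ∨ ¬(x1 ∧ ¬x2 ∨ x1) ∧ x1
    = x1 ∧ x1 ∨ ¬x1 ∧ x1   [absorption]
    = x1   [distribution]
E2: ¬¬x1
    = x1   [double negation]
Both reduce to x1, so they are equivalent.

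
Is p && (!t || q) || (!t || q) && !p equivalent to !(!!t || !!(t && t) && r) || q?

E1: p && (!t || q) || (!t || q) && !p
    = !t || q
E2: !(!!t || !!(t && t) && r) || q
    = !(!!t || !!t && r) || q
    = !!!t || q
    = !t || q
Both reduce to !t || q, so they are equivalent.

Yes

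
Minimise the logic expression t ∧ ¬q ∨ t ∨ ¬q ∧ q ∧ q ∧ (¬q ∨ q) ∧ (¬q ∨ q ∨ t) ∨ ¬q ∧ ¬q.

t ∨ ¬q

t ∧ ¬q ∨ t ∨ ¬q ∧ q ∧ q ∧ (¬q ∨ q) ∧ (¬q ∨ q ∨ t) ∨ ¬q ∧ ¬q
= t ∧ ¬q ∨ t ∨ ¬q ∧ q ∧ (¬q ∨ q) ∧ (¬q ∨ q ∨ t) ∨ ¬q ∧ ¬q
= t ∨ ¬q ∧ q ∧ (¬q ∨ q) ∧ (¬q ∨ q ∨ t) ∨ ¬q ∧ ¬q
= t ∨ ¬q ∧ q ∧ (¬q ∨ q) ∨ ¬q ∧ ¬q
= t ∨ ¬q ∧ q ∨ ¬q ∧ ¬q
= t ∨ ¬q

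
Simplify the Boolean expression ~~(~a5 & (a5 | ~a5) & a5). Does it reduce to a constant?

~~(~a5 & (a5 | ~a5) & a5)
= ~~(~a5 & a5)
= ~a5 & a5
= 0

0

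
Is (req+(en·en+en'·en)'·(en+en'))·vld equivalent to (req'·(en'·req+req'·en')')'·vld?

E1: (req+(en·en+en'·en)'·(en+en'))·vld
    = (req+en'·(en+en'))·vld   (distribution)
    = (req+en')·vld   (complement / identity)
E2: (req'·(en'·req+req'·en')')'·vld
    = (req'·(en')')'·vld   (distribution)
    = (req+en')·vld   (De Morgan)
Both reduce to (req+en')·vld, so they are equivalent.

Yes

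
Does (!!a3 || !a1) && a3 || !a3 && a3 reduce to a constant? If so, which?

(!!a3 || !a1) && a3 || !a3 && a3
= (!!a3 || !a1) && a3   — complement / identity
= (a3 || !a1) && a3   — double negation
= a3   — absorption
This depends on a3, so it is not a constant.

no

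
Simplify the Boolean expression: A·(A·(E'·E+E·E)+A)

A·(A·(E'·E+E·E)+A)
= A·(A·E+A)   [distribution]
= A·A   [absorption]
= A   [idempotence]

A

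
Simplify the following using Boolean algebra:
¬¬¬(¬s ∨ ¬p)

¬¬¬(¬s ∨ ¬p)
= ¬(¬s ∨ ¬p)
= s ∧ p

s ∧ p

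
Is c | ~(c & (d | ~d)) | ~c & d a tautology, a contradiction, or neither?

c | ~(c & (d | ~d)) | ~c & d
= c | ~c | ~c & d   [complement / identity]
= c | ~c   [absorption]
= 1   [complement]

tautology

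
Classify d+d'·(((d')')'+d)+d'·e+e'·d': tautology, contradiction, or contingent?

d+d'·(((d')')'+d)+d'·e+e'·d'
= d+d'·(d'+d)+d'·e+e'·d'   [double negation]
= d+d'·(d'+d)+d'   [distribution]
= d+d'+d'   [complement / identity]
= d+d'   [idempotence]
= 1   [complement]

tautology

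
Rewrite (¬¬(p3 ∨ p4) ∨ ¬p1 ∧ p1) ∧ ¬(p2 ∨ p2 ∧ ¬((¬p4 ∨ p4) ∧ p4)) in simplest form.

(¬¬(p3 ∨ p4) ∨ ¬p1 ∧ p1) ∧ ¬(p2 ∨ p2 ∧ ¬((¬p4 ∨ p4) ∧ p4))
= (¬¬(p3 ∨ p4) ∨ ¬p1 ∧ p1) ∧ ¬(p2 ∨ p2 ∧ ¬p4)   (complement / identity)
= ¬¬(p3 ∨ p4) ∧ ¬(p2 ∨ p2 ∧ ¬p4)   (complement / identity)
= ¬¬(p3 ∨ p4) ∧ ¬p2   (absorption)
= (p3 ∨ p4) ∧ ¬p2   (double negation)

(p3 ∨ p4) ∧ ¬p2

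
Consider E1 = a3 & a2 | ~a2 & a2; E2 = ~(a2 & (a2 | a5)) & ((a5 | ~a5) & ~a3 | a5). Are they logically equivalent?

E1: a3 & a2 | ~a2 & a2
    = a3 & a2   (complement / identity)
E2: ~(a2 & (a2 | a5)) & ((a5 | ~a5) & ~a3 | a5)
    = ~a2 & ((a5 | ~a5) & ~a3 | a5)   (absorption)
    = ~a2 & (~a3 | a5)   (complement / identity)
These differ: at a2=0, a3=1, a5=1, E1 = 0 but E2 = 1.

No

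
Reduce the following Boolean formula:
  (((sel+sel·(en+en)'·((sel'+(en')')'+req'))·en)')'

(((sel+sel·(en+en)'·((sel'+(en')')'+req'))·en)')'
= (((sel+sel·en'·((sel'+(en')')'+req'))·en)')'
= (sel+sel·en'·((sel'+(en')')'+req'))·en
= (sel+sel·en'·(sel·en'+req'))·en
= (sel+sel·en')·en
= sel·en

sel·en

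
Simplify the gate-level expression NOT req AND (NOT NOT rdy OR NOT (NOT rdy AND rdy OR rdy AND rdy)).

NOT req AND (NOT NOT rdy OR NOT (NOT rdy AND rdy OR rdy AND rdy))
= NOT req AND (NOT NOT rdy OR NOT rdy)
= NOT req AND (rdy OR NOT rdy)
= NOT req

NOT req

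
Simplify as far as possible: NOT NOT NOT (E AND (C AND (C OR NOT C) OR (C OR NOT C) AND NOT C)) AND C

NOT NOT NOT (E AND (C AND (C OR NOT C) OR (C OR NOT C) AND NOT C)) AND C
= NOT NOT NOT (E AND (C OR NOT C)) AND C   [distribution]
= NOT NOT NOT E AND C   [complement / identity]
= NOT E AND C   [double negation]

NOT E AND C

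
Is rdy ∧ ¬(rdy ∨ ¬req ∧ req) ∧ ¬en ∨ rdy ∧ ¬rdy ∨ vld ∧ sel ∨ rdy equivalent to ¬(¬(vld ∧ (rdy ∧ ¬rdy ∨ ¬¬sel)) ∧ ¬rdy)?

Yes

E1: rdy ∧ ¬(rdy ∨ ¬req ∧ req) ∧ ¬en ∨ rdy ∧ ¬rdy ∨ vld ∧ sel ∨ rdy
    = rdy ∧ ¬rdy ∧ ¬en ∨ rdy ∧ ¬rdy ∨ vld ∧ sel ∨ rdy
    = rdy ∧ ¬rdy ∨ vld ∧ sel ∨ rdy
    = vld ∧ sel ∨ rdy
E2: ¬(¬(vld ∧ (rdy ∧ ¬rdy ∨ ¬¬sel)) ∧ ¬rdy)
    = ¬(¬(vld ∧ (rdy ∧ ¬rdy ∨ sel)) ∧ ¬rdy)
    = vld ∧ (rdy ∧ ¬rdy ∨ sel) ∨ rdy
    = vld ∧ sel ∨ rdy
Both reduce to vld ∧ sel ∨ rdy, so they are equivalent.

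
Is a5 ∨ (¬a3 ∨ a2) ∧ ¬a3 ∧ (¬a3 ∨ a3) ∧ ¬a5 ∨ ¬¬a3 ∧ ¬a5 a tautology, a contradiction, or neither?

a5 ∨ (¬a3 ∨ a2) ∧ ¬a3 ∧ (¬a3 ∨ a3) ∧ ¬a5 ∨ ¬¬a3 ∧ ¬a5
= a5 ∨ (¬a3 ∨ a2) ∧ ¬a3 ∧ (¬a3 ∨ a3) ∧ ¬a5 ∨ a3 ∧ ¬a5   (double negation)
= a5 ∨ (¬a3 ∨ a2) ∧ ¬a3 ∧ ¬a5 ∨ a3 ∧ ¬a5   (complement / identity)
= a5 ∨ ¬a3 ∧ ¬a5 ∨ a3 ∧ ¬a5   (absorption)
= a5 ∨ ¬a5   (distribution)
= True   (complement)

tautology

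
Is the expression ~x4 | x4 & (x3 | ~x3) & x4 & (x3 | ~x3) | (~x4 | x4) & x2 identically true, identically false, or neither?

identically true

~x4 | x4 & (x3 | ~x3) & x4 & (x3 | ~x3) | (~x4 | x4) & x2
= ~x4 | x4 & (x3 | ~x3) | (~x4 | x4) & x2   (idempotence)
= ~x4 | x4 | (~x4 | x4) & x2   (complement / identity)
= ~x4 | x4   (absorption)
= 1   (complement)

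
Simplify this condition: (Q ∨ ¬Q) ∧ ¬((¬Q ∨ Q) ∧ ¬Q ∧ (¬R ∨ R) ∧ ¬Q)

(Q ∨ ¬Q) ∧ ¬((¬Q ∨ Q) ∧ ¬Q ∧ (¬R ∨ R) ∧ ¬Q)
= (Q ∨ ¬Q) ∧ ¬((¬Q ∨ Q) ∧ ¬Q ∧ ¬Q)   — complement / identity
= ¬((¬Q ∨ Q) ∧ ¬Q ∧ ¬Q)   — complement / identity
= ¬(¬Q ∧ ¬Q)   — complement / identity
= Q ∨ Q   — De Morgan
= Q   — idempotence

Q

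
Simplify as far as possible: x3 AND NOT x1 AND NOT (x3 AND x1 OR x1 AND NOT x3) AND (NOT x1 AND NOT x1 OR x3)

x3 AND NOT x1 AND NOT (x3 AND x1 OR x1 AND NOT x3) AND (NOT x1 AND NOT x1 OR x3)
= x3 AND NOT x1 AND NOT x1 AND (NOT x1 AND NOT x1 OR x3)   (distribution)
= x3 AND NOT x1 AND NOT x1   (absorption)
= x3 AND NOT x1   (idempotence)

x3 AND NOT x1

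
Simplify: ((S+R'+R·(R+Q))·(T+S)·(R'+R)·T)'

T'

((S+R'+R·(R+Q))·(T+S)·(R'+R)·T)'
= (((R'+R·(R+Q))·T+S)·(R'+R)·T)'   [distribution]
= (((R'+R)·T+S)·(R'+R)·T)'   [absorption]
= ((R'+R)·T)'   [absorption]
= T'   [complement / identity]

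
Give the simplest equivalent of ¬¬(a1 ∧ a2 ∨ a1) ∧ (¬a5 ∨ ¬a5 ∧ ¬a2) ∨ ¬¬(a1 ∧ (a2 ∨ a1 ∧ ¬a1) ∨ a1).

a1

¬¬(a1 ∧ a2 ∨ a1) ∧ (¬a5 ∨ ¬a5 ∧ ¬a2) ∨ ¬¬(a1 ∧ (a2 ∨ a1 ∧ ¬a1) ∨ a1)
= ¬¬(a1 ∧ a2 ∨ a1) ∧ (¬a5 ∨ ¬a5 ∧ ¬a2) ∨ ¬¬(a1 ∧ a2 ∨ a1)   [complement / identity]
= ¬¬(a1 ∧ a2 ∨ a1) ∧ ¬a5 ∨ ¬¬(a1 ∧ a2 ∨ a1)   [absorption]
= ¬¬(a1 ∧ a2 ∨ a1)   [absorption]
= ¬¬a1   [absorption]
= a1   [double negation]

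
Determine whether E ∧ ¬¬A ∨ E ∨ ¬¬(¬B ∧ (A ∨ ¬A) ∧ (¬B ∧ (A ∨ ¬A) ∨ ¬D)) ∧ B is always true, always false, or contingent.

contingent

E ∧ ¬¬A ∨ E ∨ ¬¬(¬B ∧ (A ∨ ¬A) ∧ (¬B ∧ (A ∨ ¬A) ∨ ¬D)) ∧ B
= E ∧ ¬¬A ∨ E ∨ ¬B ∧ (A ∨ ¬A) ∧ (¬B ∧ (A ∨ ¬A) ∨ ¬D) ∧ B   [double negation]
= E ∧ ¬¬A ∨ E ∨ ¬B ∧ (A ∨ ¬A) ∧ B   [absorption]
= E ∧ ¬¬A ∨ E ∨ ¬B ∧ B   [complement / identity]
= E ∧ A ∨ E ∨ ¬B ∧ B   [double negation]
= E ∧ A ∨ E   [complement / identity]
= E   [absorption]
This depends on E, so it is not a constant.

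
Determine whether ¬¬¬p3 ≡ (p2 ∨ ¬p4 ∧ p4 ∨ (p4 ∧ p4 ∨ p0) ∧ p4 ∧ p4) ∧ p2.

No

E1: ¬¬¬p3
    = ¬p3   — double negation
E2: (p2 ∨ ¬p4 ∧ p4 ∨ (p4 ∧ p4 ∨ p0) ∧ p4 ∧ p4) ∧ p2
    = (p2 ∨ ¬p4 ∧ p4 ∨ p4 ∧ p4) ∧ p2   — absorption
    = (p2 ∨ p4) ∧ p2   — distribution
    = p2   — absorption
These differ: at p0=1, p2=0, p3=0, p4=0, E1 = 1 but E2 = 0.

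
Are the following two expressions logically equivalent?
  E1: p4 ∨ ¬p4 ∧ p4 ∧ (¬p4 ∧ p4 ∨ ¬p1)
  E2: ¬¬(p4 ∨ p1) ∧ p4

Yes

E1: p4 ∨ ¬p4 ∧ p4 ∧ (¬p4 ∧ p4 ∨ ¬p1)
    = p4 ∨ ¬p4 ∧ p4   [absorption]
    = p4   [complement / identity]
E2: ¬¬(p4 ∨ p1) ∧ p4
    = (p4 ∨ p1) ∧ p4   [double negation]
    = p4   [absorption]
Both reduce to p4, so they are equivalent.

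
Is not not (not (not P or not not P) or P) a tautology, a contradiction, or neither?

not not (not (not P or not not P) or P)
= not not (P and not P or P)   — De Morgan
= not not P   — complement / identity
= P   — double negation
This depends on P, so it is not a constant.

neither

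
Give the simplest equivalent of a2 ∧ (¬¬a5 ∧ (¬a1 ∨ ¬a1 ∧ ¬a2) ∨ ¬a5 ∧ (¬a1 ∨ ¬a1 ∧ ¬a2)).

a2 ∧ (¬¬a5 ∧ (¬a1 ∨ ¬a1 ∧ ¬a2) ∨ ¬a5 ∧ (¬a1 ∨ ¬a1 ∧ ¬a2))
= a2 ∧ (a5 ∧ (¬a1 ∨ ¬a1 ∧ ¬a2) ∨ ¬a5 ∧ (¬a1 ∨ ¬a1 ∧ ¬a2))
= a2 ∧ (¬a1 ∨ ¬a1 ∧ ¬a2)
= a2 ∧ ¬a1

a2 ∧ ¬a1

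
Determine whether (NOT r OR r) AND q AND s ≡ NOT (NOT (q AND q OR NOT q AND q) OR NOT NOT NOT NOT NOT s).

Yes

E1: (NOT r OR r) AND q AND s
    = q AND s   (complement / identity)
E2: NOT (NOT (q AND q OR NOT q AND q) OR NOT NOT NOT NOT NOT s)
    = NOT (NOT (q AND q OR NOT q AND q) OR NOT NOT NOT s)   (double negation)
    = (q AND q OR NOT q AND q) AND NOT NOT s   (De Morgan)
    = q AND NOT NOT s   (distribution)
    = q AND s   (double negation)
Both reduce to q AND s, so they are equivalent.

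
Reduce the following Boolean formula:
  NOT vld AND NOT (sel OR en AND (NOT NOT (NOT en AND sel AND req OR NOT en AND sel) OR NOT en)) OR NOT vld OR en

NOT vld AND NOT (sel OR en AND (NOT NOT (NOT en AND sel AND req OR NOT en AND sel) OR NOT en)) OR NOT vld OR en
= NOT vld AND NOT (sel OR en AND (NOT NOT (NOT en AND sel) OR NOT en)) OR NOT vld OR en
= NOT vld AND NOT (sel OR en AND (NOT en AND sel OR NOT en)) OR NOT vld OR en
= NOT vld AND NOT (sel OR en AND NOT en) OR NOT vld OR en
= NOT vld AND NOT sel OR NOT vld OR en
= NOT vld OR en

NOT vld OR en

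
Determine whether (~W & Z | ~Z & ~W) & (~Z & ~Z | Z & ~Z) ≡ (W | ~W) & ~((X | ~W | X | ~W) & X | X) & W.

E1: (~W & Z | ~Z & ~W) & (~Z & ~Z | Z & ~Z)
    = (~W & Z | ~Z & ~W) & ~Z   (distribution)
    = ~W & ~Z   (distribution)
E2: (W | ~W) & ~((X | ~W | X | ~W) & X | X) & W
    = (W | ~W) & ~((X | ~W) & X | X) & W   (idempotence)
    = ~((X | ~W) & X | X) & W   (complement / identity)
    = ~(X | X) & W   (absorption)
    = ~X & W   (idempotence)
These differ: at W=1, X=0, Z=0, E1 = 0 but E2 = 1.

No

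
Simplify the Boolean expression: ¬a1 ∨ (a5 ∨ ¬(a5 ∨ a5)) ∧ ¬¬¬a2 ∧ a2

¬a1

¬a1 ∨ (a5 ∨ ¬(a5 ∨ a5)) ∧ ¬¬¬a2 ∧ a2
= ¬a1 ∨ (a5 ∨ ¬a5) ∧ ¬¬¬a2 ∧ a2   (idempotence)
= ¬a1 ∨ ¬¬¬a2 ∧ a2   (complement / identity)
= ¬a1 ∨ ¬a2 ∧ a2   (double negation)
= ¬a1   (complement / identity)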